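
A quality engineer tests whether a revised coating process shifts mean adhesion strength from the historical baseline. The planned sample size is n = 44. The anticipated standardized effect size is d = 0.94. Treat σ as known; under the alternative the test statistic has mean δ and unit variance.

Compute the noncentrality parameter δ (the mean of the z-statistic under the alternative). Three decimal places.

δ ≈ 6.235

δ = d·√n = 0.94 × √44 = 6.2353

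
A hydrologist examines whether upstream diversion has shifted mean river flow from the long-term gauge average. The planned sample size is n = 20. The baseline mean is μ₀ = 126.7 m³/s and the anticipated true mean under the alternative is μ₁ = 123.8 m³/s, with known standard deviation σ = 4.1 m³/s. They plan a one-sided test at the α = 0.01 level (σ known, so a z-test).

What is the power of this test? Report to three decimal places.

Power ≈ 0.799

Standardized effect: d = |μ₁ − μ₀| / σ = |123.8 − 126.7| / 4.1 = 0.7073
Noncentrality parameter: δ = d·√n = 0.7073 × √20 = 3.1632
One-sided α = 0.01 → critical value z_{0.01} = 2.326.
Power = Φ(δ − 2.326) = Φ(0.837) = 0.7987.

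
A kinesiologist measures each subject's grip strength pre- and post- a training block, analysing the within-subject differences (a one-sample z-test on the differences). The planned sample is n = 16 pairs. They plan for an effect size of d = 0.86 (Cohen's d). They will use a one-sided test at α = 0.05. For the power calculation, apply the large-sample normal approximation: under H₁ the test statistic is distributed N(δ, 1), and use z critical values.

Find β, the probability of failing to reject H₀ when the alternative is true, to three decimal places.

Noncentrality parameter: δ = d·√n = 0.86 × √16 = 3.4400
One-sided α = 0.05 → critical value z_{0.05} = 1.645.
Power = Φ(δ − 1.645) = Φ(1.795) = 0.9637.
Type II error: β = 1 − power = 1 − 0.9637 = 0.0363.

β ≈ 0.036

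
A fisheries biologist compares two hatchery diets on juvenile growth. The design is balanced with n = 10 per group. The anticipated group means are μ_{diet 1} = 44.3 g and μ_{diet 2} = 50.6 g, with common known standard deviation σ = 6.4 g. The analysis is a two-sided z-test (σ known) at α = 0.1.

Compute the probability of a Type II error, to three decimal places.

Standardized effect: d = |μ_{diet 1} − μ_{diet 2}| / σ = |44.3 − 50.6| / 6.4 = 0.9844
Noncentrality parameter: δ = d·√(n/2) = 0.9844 × √(10/2) = 2.2011
Critical value for a two-sided test at α = 0.1: z_{α/2} = 1.645.
Power = Φ(δ − 1.645) + Φ(−δ − 1.645) = Φ(0.556) + Φ(-3.846) = 0.7110 + 0.0001 = 0.7110.
Type II error: β = 1 − power = 1 − 0.7110 = 0.2890.

β ≈ 0.289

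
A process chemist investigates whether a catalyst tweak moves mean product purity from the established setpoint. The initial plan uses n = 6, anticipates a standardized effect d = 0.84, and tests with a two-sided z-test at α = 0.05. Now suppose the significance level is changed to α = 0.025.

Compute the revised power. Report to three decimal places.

Power ≈ 0.427

δ = d·√n = 0.84 × √6 = 2.0576 (unchanged). New critical value: z_{0.0125} = 2.241.
Revised power = Φ(δ − 2.241) + Φ(−δ − 2.241) = Φ(-0.184) + Φ(-4.299) = 0.4271 + 0.0000 = 0.4271.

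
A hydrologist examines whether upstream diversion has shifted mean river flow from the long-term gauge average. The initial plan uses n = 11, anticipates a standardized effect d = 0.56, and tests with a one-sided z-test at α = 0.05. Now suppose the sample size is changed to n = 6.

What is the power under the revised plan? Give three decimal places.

With n = 6: δ = d·√n = 0.56 × √6 = 1.3717. Critical value z_{0.05} = 1.645.
Revised power = Φ(δ − 1.645) = Φ(-0.273) = 0.3924.

Power ≈ 0.392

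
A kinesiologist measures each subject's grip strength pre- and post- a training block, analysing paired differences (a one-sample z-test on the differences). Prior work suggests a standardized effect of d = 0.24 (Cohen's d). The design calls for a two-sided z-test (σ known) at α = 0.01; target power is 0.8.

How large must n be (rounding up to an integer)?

For power 0.8 need Φ(δ − z_{0.005}) = 0.8, so δ = z_{0.005} + z_{0.20} = 2.576 + 0.842 = 3.417.
(Ignoring the negligible lower-tail rejection probability gives the usual closed-form inversion.)
δ = d·√n ⇒ n = (δ/d)² = (3.417 / 0.24)² = 202.76.
Rounding up, n = 203.

n = 203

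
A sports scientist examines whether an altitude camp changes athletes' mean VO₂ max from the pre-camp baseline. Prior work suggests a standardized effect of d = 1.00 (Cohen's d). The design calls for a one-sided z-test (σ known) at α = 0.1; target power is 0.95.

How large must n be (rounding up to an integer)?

n = 9

For power 0.95 need Φ(δ − z_{0.1}) = 0.95, so δ = z_{0.1} + z_{0.05} = 1.282 + 1.645 = 2.926.
δ = d·√n ⇒ n = (δ/d)² = (2.926 / 1.00)² = 8.56.
Rounding up, n = 9.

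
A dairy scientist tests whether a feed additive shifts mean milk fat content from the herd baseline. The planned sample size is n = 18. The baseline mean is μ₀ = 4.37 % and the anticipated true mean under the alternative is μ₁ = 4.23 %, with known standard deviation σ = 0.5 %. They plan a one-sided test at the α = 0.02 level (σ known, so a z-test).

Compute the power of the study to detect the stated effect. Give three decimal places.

Standardized effect: d = |μ₁ − μ₀| / σ = |4.23 − 4.37| / 0.5 = 0.2800
Noncentrality parameter: δ = d·√n = 0.2800 × √18 = 1.1879
Critical value for a one-sided test at α = 0.02: z_α = 2.054.
Power = P(Z > 2.054 − δ) = Φ(-0.866) = 0.1933.

Power ≈ 0.193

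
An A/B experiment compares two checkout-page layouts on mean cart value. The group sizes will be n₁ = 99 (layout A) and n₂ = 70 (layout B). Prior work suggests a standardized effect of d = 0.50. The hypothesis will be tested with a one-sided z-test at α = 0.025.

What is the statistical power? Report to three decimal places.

Power ≈ 0.893

Noncentrality parameter: δ = d / √(1/n₁ + 1/n₂) = 0.50 / √(1/99 + 1/70) = 3.2018
One-sided α = 0.025 → critical value z_{0.025} = 1.960.
Power = P(Z > 1.960 − δ) = Φ(1.242) = 0.8929.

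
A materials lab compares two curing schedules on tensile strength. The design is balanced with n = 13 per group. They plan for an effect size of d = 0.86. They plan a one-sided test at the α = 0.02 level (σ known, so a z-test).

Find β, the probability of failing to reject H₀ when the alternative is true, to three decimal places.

β ≈ 0.445

Noncentrality parameter: δ = d·√(n/2) = 0.86 × √(13/2) = 2.1926
One-sided α = 0.02 → critical value z_{0.02} = 2.054.
Power = Φ(δ − 2.054) = Φ(0.139) = 0.5552.
Type II error: β = 1 − power = 1 − 0.5552 = 0.4448.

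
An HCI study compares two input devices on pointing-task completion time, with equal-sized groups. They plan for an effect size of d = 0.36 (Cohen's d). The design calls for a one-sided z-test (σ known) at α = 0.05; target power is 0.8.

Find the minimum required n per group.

n = 96 per group

Set Φ(δ − 1.645) = 0.8; then δ − 1.645 = Φ⁻¹(0.8) = 0.842, giving δ = 2.486.
δ = d·√(n/2) ⇒ n = 2(δ/d)² = 2 × (2.486 / 0.36)² = 95.41.
Rounding up, n = 96 per group.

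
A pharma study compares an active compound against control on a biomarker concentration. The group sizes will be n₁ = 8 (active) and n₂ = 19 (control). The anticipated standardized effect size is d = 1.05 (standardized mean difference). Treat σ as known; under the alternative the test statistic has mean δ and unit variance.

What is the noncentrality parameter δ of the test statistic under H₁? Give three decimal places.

δ = d / √(1/n₁ + 1/n₂) = 1.05 / √(1/8 + 1/19) = 2.4913

δ ≈ 2.491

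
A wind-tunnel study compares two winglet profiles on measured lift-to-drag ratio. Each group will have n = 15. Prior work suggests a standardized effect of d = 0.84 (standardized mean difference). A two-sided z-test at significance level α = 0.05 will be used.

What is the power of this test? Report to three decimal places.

Power ≈ 0.633

Noncentrality parameter: δ = d·√(n/2) = 0.84 × √(15/2) = 2.3004
Two-sided α = 0.05 → critical value z_{0.025} = 1.960.
Power = Φ(δ − 1.960) + Φ(−δ − 1.960) = Φ(0.340) + Φ(-4.260) = 0.6332 + 0.0000 = 0.6333.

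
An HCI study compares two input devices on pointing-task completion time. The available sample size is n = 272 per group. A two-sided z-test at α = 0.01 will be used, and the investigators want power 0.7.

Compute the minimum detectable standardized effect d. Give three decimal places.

d ≈ 0.266

Need Φ(δ − 2.576) = 0.7, so δ = 2.576 + 0.524 = 3.100.
(The second rejection-region term Φ(−δ − z_{α/2}) is negligible and dropped.)
δ = d·√(n/2) ⇒ d = δ/√(n/2) = 3.100/√(272/2) = 0.2658.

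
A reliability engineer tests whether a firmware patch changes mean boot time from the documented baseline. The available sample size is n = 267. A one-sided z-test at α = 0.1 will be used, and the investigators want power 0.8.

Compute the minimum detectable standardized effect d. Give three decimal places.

d ≈ 0.130

Need Φ(δ − 1.282) = 0.8, so δ = 1.282 + 0.842 = 2.123.
δ = d·√n ⇒ d = δ/√n = 2.123/√267 = 0.1299.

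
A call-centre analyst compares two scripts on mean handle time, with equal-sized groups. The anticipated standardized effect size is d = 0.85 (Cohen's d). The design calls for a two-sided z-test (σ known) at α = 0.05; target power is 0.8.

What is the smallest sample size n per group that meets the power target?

n = 22 per group

Set Φ(δ − 1.960) = 0.8; then δ − 1.960 = Φ⁻¹(0.8) = 0.842, giving δ = 2.802.
(Ignoring the negligible lower-tail rejection probability gives the usual closed-form inversion.)
δ = d·√(n/2) ⇒ n = 2(δ/d)² = 2 × (2.802 / 0.85)² = 21.73.
Round up to the next whole unit.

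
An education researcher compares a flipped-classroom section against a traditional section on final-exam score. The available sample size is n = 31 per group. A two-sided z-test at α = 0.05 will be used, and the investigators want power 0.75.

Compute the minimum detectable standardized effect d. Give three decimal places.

Required noncentrality: δ = z_{0.025} + z_{0.25} = 1.960 + 0.674 = 2.634.
(The second rejection-region term Φ(−δ − z_{α/2}) is negligible and dropped.)
δ = d·√(n/2) ⇒ d = δ/√(n/2) = 2.634/√(31/2) = 0.6692.

d ≈ 0.669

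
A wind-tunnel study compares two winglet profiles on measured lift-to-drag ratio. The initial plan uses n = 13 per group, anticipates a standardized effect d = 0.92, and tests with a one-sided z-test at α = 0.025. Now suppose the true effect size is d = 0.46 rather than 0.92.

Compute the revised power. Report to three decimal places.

With d = 0.46: δ = d·√(n/2) = 0.46 × √(13/2) = 1.1728. Critical value z_{0.025} = 1.960.
Revised power = P(Z > 1.960 − δ) = Φ(-0.787) = 0.2156.

Power ≈ 0.216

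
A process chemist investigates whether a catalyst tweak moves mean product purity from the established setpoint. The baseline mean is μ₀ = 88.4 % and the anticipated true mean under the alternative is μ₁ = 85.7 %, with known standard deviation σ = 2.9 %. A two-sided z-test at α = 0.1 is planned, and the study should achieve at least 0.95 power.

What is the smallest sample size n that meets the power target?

n = 13

Standardized effect: d = |μ₁ − μ₀| / σ = |85.7 − 88.4| / 2.9 = 0.9310
For power 0.95 need Φ(δ − z_{0.05}) = 0.95, so δ = z_{0.05} + z_{0.05} = 1.645 + 1.645 = 3.290.
(For δ > 0 the lower-tail rejection region contributes negligibly to power, so the one-term inversion is standard.)
δ = d·√n ⇒ n = (δ/d)² = (3.290 / 0.9310)² = 12.48.
Round up to the next whole unit.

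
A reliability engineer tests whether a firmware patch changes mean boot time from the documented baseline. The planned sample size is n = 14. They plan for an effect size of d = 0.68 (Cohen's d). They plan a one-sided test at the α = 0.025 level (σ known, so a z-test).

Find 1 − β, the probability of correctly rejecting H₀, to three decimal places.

Power ≈ 0.721

Noncentrality parameter: δ = d·√n = 0.68 × √14 = 2.5443
Critical value for a one-sided test at α = 0.025: z_α = 1.960.
Power = P(Z > 1.960 − δ) = Φ(0.584) = 0.7205.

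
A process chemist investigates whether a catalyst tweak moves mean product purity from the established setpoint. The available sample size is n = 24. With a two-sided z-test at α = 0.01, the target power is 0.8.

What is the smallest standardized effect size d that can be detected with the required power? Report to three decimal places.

Required noncentrality: δ = z_{0.005} + z_{0.20} = 2.576 + 0.842 = 3.417.
(The second rejection-region term Φ(−δ − z_{α/2}) is negligible and dropped.)
δ = d·√n ⇒ d = δ/√n = 3.417/√24 = 0.6976.

d ≈ 0.698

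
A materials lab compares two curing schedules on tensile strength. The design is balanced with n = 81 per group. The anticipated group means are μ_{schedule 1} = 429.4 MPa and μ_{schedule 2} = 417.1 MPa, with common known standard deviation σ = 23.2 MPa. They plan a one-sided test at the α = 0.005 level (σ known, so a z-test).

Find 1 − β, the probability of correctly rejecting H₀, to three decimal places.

Standardized effect: d = |μ_{schedule 1} − μ_{schedule 2}| / σ = |429.4 − 417.1| / 23.2 = 0.5302
Noncentrality parameter: δ = d·√(n/2) = 0.5302 × √(81/2) = 3.3740
One-sided α = 0.005 → critical value z_{0.005} = 2.576.
Power = Φ(δ − 2.576) = Φ(0.798) = 0.7876.

Power ≈ 0.788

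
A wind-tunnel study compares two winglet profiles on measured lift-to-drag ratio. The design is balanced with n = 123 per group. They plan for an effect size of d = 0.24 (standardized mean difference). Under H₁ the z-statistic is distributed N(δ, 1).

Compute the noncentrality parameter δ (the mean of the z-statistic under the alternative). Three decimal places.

δ ≈ 1.882

The noncentrality parameter scales effect size by the design's sample-size factor: δ = d·√(n/2) = 0.24 × √(123/2) = 1.8821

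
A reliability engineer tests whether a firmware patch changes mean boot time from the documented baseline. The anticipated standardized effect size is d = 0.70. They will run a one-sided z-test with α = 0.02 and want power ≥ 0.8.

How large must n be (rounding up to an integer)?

n = 18

For power 0.8 need Φ(δ − z_{0.02}) = 0.8, so δ = z_{0.02} + z_{0.20} = 2.054 + 0.842 = 2.895.
δ = d·√n ⇒ n = (δ/d)² = (2.895 / 0.70)² = 17.11.
Round up to the next whole unit.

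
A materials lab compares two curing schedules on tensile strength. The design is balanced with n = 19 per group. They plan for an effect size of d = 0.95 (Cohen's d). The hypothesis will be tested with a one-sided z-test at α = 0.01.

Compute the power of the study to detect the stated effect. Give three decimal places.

Power ≈ 0.726

Noncentrality parameter: δ = d·√(n/2) = 0.95 × √(19/2) = 2.9281
Critical value for a one-sided test at α = 0.01: z_α = 2.326.
Power = P(Z > 2.326 − δ) = Φ(0.602) = 0.7263.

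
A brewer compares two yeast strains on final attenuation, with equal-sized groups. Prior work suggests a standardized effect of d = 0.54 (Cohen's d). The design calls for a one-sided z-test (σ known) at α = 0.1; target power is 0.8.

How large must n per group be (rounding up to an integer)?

n = 31 per group

For power 0.8 need Φ(δ − z_{0.1}) = 0.8, so δ = z_{0.1} + z_{0.20} = 1.282 + 0.842 = 2.123.
δ = d·√(n/2) ⇒ n = 2(δ/d)² = 2 × (2.123 / 0.54)² = 30.92.
Round up to the next whole unit.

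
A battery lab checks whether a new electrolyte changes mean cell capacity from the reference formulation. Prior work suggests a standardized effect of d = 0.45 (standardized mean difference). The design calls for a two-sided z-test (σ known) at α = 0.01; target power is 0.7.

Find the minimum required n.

Set Φ(δ − 2.576) = 0.7; then δ − 2.576 = Φ⁻¹(0.7) = 0.524, giving δ = 3.100.
(Ignoring the negligible lower-tail rejection probability gives the usual closed-form inversion.)
δ = d·√n ⇒ n = (δ/d)² = (3.100 / 0.45)² = 47.46.
Round up to the next whole unit.

n = 48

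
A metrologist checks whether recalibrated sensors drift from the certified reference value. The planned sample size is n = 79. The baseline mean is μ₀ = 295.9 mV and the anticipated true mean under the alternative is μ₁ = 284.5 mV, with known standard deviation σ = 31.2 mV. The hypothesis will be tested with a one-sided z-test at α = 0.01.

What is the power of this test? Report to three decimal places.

Standardized effect: d = |μ₁ − μ₀| / σ = |284.5 − 295.9| / 31.2 = 0.3654
Noncentrality parameter: δ = d·√n = 0.3654 × √79 = 3.2476
Critical value for a one-sided test at α = 0.01: z_α = 2.326.
Power = P(Z > 2.326 − δ) = Φ(0.921) = 0.8215.

Power ≈ 0.822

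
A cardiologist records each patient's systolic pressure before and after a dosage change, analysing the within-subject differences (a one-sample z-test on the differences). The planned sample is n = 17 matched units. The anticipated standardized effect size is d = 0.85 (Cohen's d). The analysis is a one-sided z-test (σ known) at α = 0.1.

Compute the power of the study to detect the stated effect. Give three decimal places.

Noncentrality parameter: δ = d·√n = 0.85 × √17 = 3.5046
One-sided α = 0.1 → critical value z_{0.1} = 1.282.
Power = Φ(δ − 1.282) = Φ(2.223) = 0.9869.

Power ≈ 0.987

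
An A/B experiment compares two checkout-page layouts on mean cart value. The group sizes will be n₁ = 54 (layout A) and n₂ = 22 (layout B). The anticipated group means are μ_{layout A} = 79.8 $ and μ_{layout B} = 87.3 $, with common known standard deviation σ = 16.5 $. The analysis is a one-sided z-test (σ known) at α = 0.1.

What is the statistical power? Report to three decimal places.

Standardized effect: d = |μ_{layout A} − μ_{layout B}| / σ = |79.8 − 87.3| / 16.5 = 0.4545
Noncentrality parameter: δ = d / √(1/n₁ + 1/n₂) = 0.4545 / √(1/54 + 1/22) = 1.7971
Critical value for a one-sided test at α = 0.1: z_α = 1.282.
Power = Φ(δ − 1.282) = Φ(0.516) = 0.6969.

Power ≈ 0.697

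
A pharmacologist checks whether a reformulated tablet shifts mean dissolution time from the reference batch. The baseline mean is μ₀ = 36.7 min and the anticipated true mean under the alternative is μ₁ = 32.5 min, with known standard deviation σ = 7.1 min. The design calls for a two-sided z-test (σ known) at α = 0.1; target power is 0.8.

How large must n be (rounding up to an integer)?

n = 18

Standardized effect: d = |μ₁ − μ₀| / σ = |32.5 − 36.7| / 7.1 = 0.5915
For power 0.8 need Φ(δ − z_{0.05}) = 0.8, so δ = z_{0.05} + z_{0.20} = 1.645 + 0.842 = 2.486.
(The Φ(−δ − z_{α/2}) term is vanishingly small for δ > 0 and is dropped in the standard sample-size formula.)
δ = d·√n ⇒ n = (δ/d)² = (2.486 / 0.5915)² = 17.67.
Rounding up, n = 18.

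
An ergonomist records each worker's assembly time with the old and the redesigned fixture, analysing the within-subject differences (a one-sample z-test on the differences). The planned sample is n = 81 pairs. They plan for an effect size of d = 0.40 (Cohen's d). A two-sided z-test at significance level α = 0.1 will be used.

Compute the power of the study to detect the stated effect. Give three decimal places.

Power ≈ 0.975

Noncentrality parameter: λ = d·√n = 0.40 × √81 = 3.6000
Two-sided α = 0.1 → critical value z_{0.05} = 1.645.
Power = Φ(λ − 1.645) + Φ(−λ − 1.645) = Φ(1.955) + Φ(-5.245) = 0.9747 + 0.0000 = 0.9747.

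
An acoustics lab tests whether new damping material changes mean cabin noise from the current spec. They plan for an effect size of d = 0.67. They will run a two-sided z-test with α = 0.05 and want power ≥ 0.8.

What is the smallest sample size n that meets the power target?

n = 18

For power 0.8 need Φ(δ − z_{0.025}) = 0.8, so δ = z_{0.025} + z_{0.20} = 1.960 + 0.842 = 2.802.
(For δ > 0 the lower-tail rejection region contributes negligibly to power, so the one-term inversion is standard.)
δ = d·√n ⇒ n = (δ/d)² = (2.802 / 0.67)² = 17.48.
Rounding up, n = 18.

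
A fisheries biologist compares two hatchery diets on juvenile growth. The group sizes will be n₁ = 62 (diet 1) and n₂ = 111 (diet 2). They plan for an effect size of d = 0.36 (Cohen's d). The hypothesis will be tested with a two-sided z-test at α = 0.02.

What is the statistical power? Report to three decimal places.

Noncentrality parameter: δ = d / √(1/n₁ + 1/n₂) = 0.36 / √(1/62 + 1/111) = 2.2706
Critical value for a two-sided test at α = 0.02: z_{α/2} = 2.326.
Power = Φ(δ − 2.326) + Φ(−δ − 2.326) = Φ(-0.056) + Φ(-4.597) = 0.4778 + 0.0000 = 0.4778.

Power ≈ 0.478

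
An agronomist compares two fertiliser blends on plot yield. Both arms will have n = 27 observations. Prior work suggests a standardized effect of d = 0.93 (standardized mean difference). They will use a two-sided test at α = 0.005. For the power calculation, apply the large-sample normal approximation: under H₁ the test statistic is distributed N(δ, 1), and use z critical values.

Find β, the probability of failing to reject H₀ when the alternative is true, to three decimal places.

β ≈ 0.271

Noncentrality parameter: λ = d·√(n/2) = 0.93 × √(27/2) = 3.4170
Two-sided α = 0.005 → critical value z_{0.0025} = 2.807.
Power = Φ(λ − 2.807) + Φ(−λ − 2.807) = Φ(0.610) + Φ(-6.224) = 0.7291 + 0.0000 = 0.7291.
Type II error: β = 1 − power = 1 − 0.7291 = 0.2709.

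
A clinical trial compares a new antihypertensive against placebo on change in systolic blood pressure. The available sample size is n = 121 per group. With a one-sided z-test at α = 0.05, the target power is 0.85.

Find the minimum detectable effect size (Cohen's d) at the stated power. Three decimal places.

Need Φ(δ − 1.645) = 0.85, so δ = 1.645 + 1.036 = 2.681.
δ = d·√(n/2) ⇒ d = δ/√(n/2) = 2.681/√(121/2) = 0.3447.

d ≈ 0.345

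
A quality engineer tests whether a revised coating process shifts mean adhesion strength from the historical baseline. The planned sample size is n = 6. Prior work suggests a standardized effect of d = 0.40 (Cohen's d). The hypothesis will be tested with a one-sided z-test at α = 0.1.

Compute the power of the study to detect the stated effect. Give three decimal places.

Noncentrality parameter: δ = d·√n = 0.40 × √6 = 0.9798
Critical value for a one-sided test at α = 0.1: z_α = 1.282.
Power = P(Z > 1.282 − δ) = Φ(-0.302) = 0.3814.

Power ≈ 0.381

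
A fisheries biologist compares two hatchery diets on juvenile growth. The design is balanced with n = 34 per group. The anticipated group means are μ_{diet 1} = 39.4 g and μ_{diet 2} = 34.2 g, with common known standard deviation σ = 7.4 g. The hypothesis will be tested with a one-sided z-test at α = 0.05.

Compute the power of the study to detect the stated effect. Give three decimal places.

Standardized effect: d = |μ_{diet 1} − μ_{diet 2}| / σ = |39.4 − 34.2| / 7.4 = 0.7027
Noncentrality parameter: λ = d·√(n/2) = 0.7027 × √(34/2) = 2.8973
One-sided α = 0.05 → critical value z_{0.05} = 1.645.
Power = P(Z > 1.645 − λ) = Φ(1.252) = 0.8948.

Power ≈ 0.895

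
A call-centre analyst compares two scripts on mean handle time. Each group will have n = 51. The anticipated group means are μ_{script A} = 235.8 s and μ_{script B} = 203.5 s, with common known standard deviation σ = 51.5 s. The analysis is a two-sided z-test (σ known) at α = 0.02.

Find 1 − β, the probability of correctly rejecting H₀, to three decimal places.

Standardized effect: d = |μ_{script A} − μ_{script B}| / σ = |235.8 − 203.5| / 51.5 = 0.6272
Noncentrality parameter: δ = d·√(n/2) = 0.6272 × √(51/2) = 3.1671
Critical value for a two-sided test at α = 0.02: z_{α/2} = 2.326.
Power = Φ(δ − 2.326) + Φ(−δ − 2.326) = Φ(0.841) + Φ(-5.493) = 0.7998 + 0.0000 = 0.7998.

Power ≈ 0.800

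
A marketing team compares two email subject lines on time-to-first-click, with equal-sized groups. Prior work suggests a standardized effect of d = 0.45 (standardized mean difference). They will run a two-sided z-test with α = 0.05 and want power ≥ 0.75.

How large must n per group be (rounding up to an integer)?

n = 69 per group

For power 0.75 need Φ(δ − z_{0.025}) = 0.75, so δ = z_{0.025} + z_{0.25} = 1.960 + 0.674 = 2.634.
(The Φ(−δ − z_{α/2}) term is vanishingly small for δ > 0 and is dropped in the standard sample-size formula.)
δ = d·√(n/2) ⇒ n = 2(δ/d)² = 2 × (2.634 / 0.45)² = 68.55.
Round up to the next whole unit.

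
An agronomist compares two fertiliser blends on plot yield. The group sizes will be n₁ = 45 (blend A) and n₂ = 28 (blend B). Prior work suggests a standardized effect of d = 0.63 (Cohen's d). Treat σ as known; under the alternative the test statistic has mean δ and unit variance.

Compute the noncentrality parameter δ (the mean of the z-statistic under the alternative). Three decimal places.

δ = d / √(1/n₁ + 1/n₂) = 0.63 / √(1/45 + 1/28) = 2.6174

δ ≈ 2.617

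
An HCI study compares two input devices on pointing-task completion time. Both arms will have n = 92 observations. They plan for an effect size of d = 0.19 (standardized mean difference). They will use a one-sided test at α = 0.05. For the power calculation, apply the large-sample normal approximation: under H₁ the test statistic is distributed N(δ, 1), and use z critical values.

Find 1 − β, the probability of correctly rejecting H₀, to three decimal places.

Noncentrality parameter: λ = d·√(n/2) = 0.19 × √(92/2) = 1.2886
One-sided α = 0.05 → critical value z_{0.05} = 1.645.
Power = P(Z > 1.645 − λ) = Φ(-0.356) = 0.3608.

Power ≈ 0.361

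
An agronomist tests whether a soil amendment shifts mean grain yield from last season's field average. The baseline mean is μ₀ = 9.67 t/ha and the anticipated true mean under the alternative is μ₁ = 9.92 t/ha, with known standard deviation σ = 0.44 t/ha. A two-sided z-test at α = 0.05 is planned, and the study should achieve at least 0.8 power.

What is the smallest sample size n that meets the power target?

Standardized effect: d = |μ₁ − μ₀| / σ = |9.92 − 9.67| / 0.44 = 0.5682
Set Φ(δ − 1.960) = 0.8; then δ − 1.960 = Φ⁻¹(0.8) = 0.842, giving δ = 2.802.
(The Φ(−δ − z_{α/2}) term is vanishingly small for δ > 0 and is dropped in the standard sample-size formula.)
δ = d·√n ⇒ n = (δ/d)² = (2.802 / 0.5682)² = 24.31.
Round up to the next whole unit.

n = 25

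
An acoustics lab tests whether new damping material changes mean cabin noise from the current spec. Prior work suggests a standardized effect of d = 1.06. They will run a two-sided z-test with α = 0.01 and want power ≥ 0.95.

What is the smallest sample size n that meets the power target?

n = 16

Set Φ(δ − 2.576) = 0.95; then δ − 2.576 = Φ⁻¹(0.95) = 1.645, giving δ = 4.221.
(Ignoring the negligible lower-tail rejection probability gives the usual closed-form inversion.)
δ = d·√n ⇒ n = (δ/d)² = (4.221 / 1.06)² = 15.85.
Rounding up, n = 16.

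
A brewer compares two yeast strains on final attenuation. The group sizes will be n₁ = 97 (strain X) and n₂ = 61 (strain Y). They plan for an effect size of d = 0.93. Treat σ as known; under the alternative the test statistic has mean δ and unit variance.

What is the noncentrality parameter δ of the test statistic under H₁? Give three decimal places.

δ = d / √(1/n₁ + 1/n₂) = 0.93 / √(1/97 + 1/61) = 5.6912

δ ≈ 5.691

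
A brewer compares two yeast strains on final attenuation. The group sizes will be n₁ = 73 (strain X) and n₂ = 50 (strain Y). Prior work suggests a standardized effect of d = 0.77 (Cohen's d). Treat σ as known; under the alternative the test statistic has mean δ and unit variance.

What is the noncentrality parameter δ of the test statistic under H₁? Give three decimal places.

δ ≈ 4.195

δ = d / √(1/n₁ + 1/n₂) = 0.77 / √(1/73 + 1/50) = 4.1945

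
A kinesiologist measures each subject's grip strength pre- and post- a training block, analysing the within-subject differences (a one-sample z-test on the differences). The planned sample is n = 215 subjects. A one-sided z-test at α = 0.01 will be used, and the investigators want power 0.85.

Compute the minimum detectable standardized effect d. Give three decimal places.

Required noncentrality: δ = z_{0.01} + z_{0.15} = 2.326 + 1.036 = 3.363.
δ = d·√n ⇒ d = δ/√n = 3.363/√215 = 0.2293.

d ≈ 0.229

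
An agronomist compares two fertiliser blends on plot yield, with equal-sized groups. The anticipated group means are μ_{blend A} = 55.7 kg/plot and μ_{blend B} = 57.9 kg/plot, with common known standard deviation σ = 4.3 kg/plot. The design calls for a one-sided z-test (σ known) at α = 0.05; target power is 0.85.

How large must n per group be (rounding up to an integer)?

Standardized effect: d = |μ_{blend A} − μ_{blend B}| / σ = |55.7 − 57.9| / 4.3 = 0.5116
For power 0.85 need Φ(δ − z_{0.05}) = 0.85, so δ = z_{0.05} + z_{0.15} = 1.645 + 1.036 = 2.681.
δ = d·√(n/2) ⇒ n = 2(δ/d)² = 2 × (2.681 / 0.5116)² = 54.93.
Rounding up, n = 55 per group.

n = 55 per group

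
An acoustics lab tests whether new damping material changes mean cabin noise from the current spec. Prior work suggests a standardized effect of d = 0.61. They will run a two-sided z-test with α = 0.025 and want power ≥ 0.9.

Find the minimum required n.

n = 34

Set Φ(δ − 2.241) = 0.9; then δ − 2.241 = Φ⁻¹(0.9) = 1.282, giving δ = 3.523.
(Ignoring the negligible lower-tail rejection probability gives the usual closed-form inversion.)
δ = d·√n ⇒ n = (δ/d)² = (3.523 / 0.61)² = 33.35.
Rounding up, n = 34.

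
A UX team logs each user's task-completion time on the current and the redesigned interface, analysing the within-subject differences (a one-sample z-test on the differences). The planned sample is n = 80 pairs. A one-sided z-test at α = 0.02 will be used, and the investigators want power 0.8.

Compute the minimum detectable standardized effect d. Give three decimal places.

d ≈ 0.324

Required noncentrality: δ = z_{0.02} + z_{0.20} = 2.054 + 0.842 = 2.895.
δ = d·√n ⇒ d = δ/√n = 2.895/√80 = 0.3237.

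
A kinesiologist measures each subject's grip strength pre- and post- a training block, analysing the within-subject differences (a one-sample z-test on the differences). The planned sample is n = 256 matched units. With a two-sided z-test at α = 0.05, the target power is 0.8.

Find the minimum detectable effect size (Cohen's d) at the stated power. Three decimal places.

d ≈ 0.175

Need Φ(δ − 1.960) = 0.8, so δ = 1.960 + 0.842 = 2.802.
(Lower-tail contribution to power is negligible for δ > 0.)
δ = d·√n ⇒ d = δ/√n = 2.802/√256 = 0.1751.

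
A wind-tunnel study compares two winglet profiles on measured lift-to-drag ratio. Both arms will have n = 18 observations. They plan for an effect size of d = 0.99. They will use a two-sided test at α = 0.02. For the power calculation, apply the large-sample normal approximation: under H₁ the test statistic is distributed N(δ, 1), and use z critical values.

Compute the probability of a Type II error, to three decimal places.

Noncentrality parameter: λ = d·√(n/2) = 0.99 × √(18/2) = 2.9700
Critical value for a two-sided test at α = 0.02: z_{α/2} = 2.326.
Power = Φ(λ − 2.326) + Φ(−λ − 2.326) = Φ(0.644) + Φ(-5.296) = 0.7401 + 0.0000 = 0.7401.
Type II error: β = 1 − power = 1 − 0.7401 = 0.2599.

β ≈ 0.260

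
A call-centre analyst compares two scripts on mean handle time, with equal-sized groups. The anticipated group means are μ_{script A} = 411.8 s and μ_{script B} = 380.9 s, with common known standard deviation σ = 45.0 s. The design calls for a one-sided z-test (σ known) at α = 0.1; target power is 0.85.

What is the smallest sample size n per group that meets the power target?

n = 23 per group

Standardized effect: d = |μ_{script A} − μ_{script B}| / σ = |411.8 − 380.9| / 45.0 = 0.6867
For power 0.85 need Φ(δ − z_{0.1}) = 0.85, so δ = z_{0.1} + z_{0.15} = 1.282 + 1.036 = 2.318.
δ = d·√(n/2) ⇒ n = 2(δ/d)² = 2 × (2.318 / 0.6867)² = 22.79.
Round up to the next whole unit.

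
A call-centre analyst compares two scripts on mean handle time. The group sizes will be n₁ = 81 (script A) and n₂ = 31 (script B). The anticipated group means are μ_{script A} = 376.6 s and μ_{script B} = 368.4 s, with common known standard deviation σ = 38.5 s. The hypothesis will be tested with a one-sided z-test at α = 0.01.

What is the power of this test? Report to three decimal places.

Standardized effect: d = |μ_{script A} − μ_{script B}| / σ = |376.6 − 368.4| / 38.5 = 0.2130
Noncentrality parameter: δ = d / √(1/n₁ + 1/n₂) = 0.2130 / √(1/81 + 1/31) = 1.0085
Critical value for a one-sided test at α = 0.01: z_α = 2.326.
Power = Φ(δ − 2.326) = Φ(-1.318) = 0.0938.

Power ≈ 0.094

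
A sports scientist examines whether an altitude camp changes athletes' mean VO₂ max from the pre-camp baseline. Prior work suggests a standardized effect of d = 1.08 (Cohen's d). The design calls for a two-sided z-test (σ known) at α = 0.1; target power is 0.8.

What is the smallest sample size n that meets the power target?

n = 6

Set Φ(δ − 1.645) = 0.8; then δ − 1.645 = Φ⁻¹(0.8) = 0.842, giving δ = 2.486.
(Ignoring the negligible lower-tail rejection probability gives the usual closed-form inversion.)
δ = d·√n ⇒ n = (δ/d)² = (2.486 / 1.08)² = 5.30.
Rounding up, n = 6.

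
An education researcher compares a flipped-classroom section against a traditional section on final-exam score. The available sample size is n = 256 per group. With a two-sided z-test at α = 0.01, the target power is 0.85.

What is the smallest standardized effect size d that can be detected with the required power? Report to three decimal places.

d ≈ 0.319

Need Φ(δ − 2.576) = 0.85, so δ = 2.576 + 1.036 = 3.612.
(Lower-tail contribution to power is negligible for δ > 0.)
δ = d·√(n/2) ⇒ d = δ/√(n/2) = 3.612/√(256/2) = 0.3193.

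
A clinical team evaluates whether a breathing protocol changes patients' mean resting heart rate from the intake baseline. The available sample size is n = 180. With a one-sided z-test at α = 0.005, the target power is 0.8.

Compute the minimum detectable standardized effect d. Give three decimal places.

Need Φ(δ − 2.576) = 0.8, so δ = 2.576 + 0.842 = 3.417.
δ = d·√n ⇒ d = δ/√n = 3.417/√180 = 0.2547.

d ≈ 0.255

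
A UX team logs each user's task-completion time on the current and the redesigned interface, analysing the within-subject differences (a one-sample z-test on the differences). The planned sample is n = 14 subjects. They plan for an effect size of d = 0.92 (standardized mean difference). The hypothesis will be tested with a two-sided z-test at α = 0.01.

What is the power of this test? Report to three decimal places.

Noncentrality parameter: δ = d·√n = 0.92 × √14 = 3.4423
Critical value for a two-sided test at α = 0.01: z_{α/2} = 2.576.
Power = Φ(δ − 2.576) + Φ(−δ − 2.576) = Φ(0.866) + Φ(-6.018) = 0.8069 + 0.0000 = 0.8069.

Power ≈ 0.807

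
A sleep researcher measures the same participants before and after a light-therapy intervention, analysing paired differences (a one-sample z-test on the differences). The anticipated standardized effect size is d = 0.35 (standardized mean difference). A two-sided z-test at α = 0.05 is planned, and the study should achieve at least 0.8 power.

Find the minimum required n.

n = 65

Set Φ(δ − 1.960) = 0.8; then δ − 1.960 = Φ⁻¹(0.8) = 0.842, giving δ = 2.802.
(Ignoring the negligible lower-tail rejection probability gives the usual closed-form inversion.)
δ = d·√n ⇒ n = (δ/d)² = (2.802 / 0.35)² = 64.07.
Round up to the next whole unit.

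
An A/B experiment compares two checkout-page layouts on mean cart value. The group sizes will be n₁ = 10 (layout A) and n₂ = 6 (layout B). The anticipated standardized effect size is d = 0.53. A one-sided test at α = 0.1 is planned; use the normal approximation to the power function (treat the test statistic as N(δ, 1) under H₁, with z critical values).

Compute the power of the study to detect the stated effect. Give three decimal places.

Power ≈ 0.399

Noncentrality parameter: δ = d / √(1/n₁ + 1/n₂) = 0.53 / √(1/10 + 1/6) = 1.0263
One-sided α = 0.1 → critical value z_{0.1} = 1.282.
Power = Φ(δ − 1.282) = Φ(-0.255) = 0.3993.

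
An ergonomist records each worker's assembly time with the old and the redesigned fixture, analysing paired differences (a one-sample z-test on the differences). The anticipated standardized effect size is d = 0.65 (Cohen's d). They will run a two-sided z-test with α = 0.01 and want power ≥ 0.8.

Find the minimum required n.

For power 0.8 need Φ(δ − z_{0.005}) = 0.8, so δ = z_{0.005} + z_{0.20} = 2.576 + 0.842 = 3.417.
(For δ > 0 the lower-tail rejection region contributes negligibly to power, so the one-term inversion is standard.)
δ = d·√n ⇒ n = (δ/d)² = (3.417 / 0.65)² = 27.64.
Rounding up, n = 28.

n = 28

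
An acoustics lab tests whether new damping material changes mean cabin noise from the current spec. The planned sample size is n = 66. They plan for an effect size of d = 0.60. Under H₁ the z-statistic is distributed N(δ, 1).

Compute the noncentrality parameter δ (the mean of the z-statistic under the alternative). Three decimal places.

δ ≈ 4.874

δ = d·√n = 0.60 × √66 = 4.8744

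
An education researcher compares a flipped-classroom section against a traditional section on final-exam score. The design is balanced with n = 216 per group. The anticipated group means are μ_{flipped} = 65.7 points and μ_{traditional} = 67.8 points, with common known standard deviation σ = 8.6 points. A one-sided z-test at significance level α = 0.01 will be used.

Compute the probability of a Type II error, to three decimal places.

β ≈ 0.416

Standardized effect: d = |μ_{flipped} − μ_{traditional}| / σ = |65.7 − 67.8| / 8.6 = 0.2442
Noncentrality parameter: δ = d·√(n/2) = 0.2442 × √(216/2) = 2.5377
Critical value for a one-sided test at α = 0.01: z_α = 2.326.
Power = Φ(δ − 2.326) = Φ(0.211) = 0.5837.
Type II error: β = 1 − power = 1 − 0.5837 = 0.4163.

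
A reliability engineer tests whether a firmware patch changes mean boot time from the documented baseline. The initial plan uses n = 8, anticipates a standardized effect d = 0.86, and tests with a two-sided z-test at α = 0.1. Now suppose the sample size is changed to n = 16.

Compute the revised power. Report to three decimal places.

Power ≈ 0.964

With n = 16: δ = d·√n = 0.86 × √16 = 3.4400. Critical value z_{0.05} = 1.645.
Revised power = Φ(δ − 1.645) + Φ(−δ − 1.645) = Φ(1.795) + Φ(-5.085) = 0.9637 + 0.0000 = 0.9637.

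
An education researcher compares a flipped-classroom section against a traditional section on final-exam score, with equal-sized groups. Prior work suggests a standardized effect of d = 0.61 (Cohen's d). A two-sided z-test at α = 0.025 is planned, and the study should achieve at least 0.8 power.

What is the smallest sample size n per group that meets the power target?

Set Φ(δ − 2.241) = 0.8; then δ − 2.241 = Φ⁻¹(0.8) = 0.842, giving δ = 3.083.
(Ignoring the negligible lower-tail rejection probability gives the usual closed-form inversion.)
δ = d·√(n/2) ⇒ n = 2(δ/d)² = 2 × (3.083 / 0.61)² = 51.09.
Rounding up, n = 52 per group.

n = 52 per group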